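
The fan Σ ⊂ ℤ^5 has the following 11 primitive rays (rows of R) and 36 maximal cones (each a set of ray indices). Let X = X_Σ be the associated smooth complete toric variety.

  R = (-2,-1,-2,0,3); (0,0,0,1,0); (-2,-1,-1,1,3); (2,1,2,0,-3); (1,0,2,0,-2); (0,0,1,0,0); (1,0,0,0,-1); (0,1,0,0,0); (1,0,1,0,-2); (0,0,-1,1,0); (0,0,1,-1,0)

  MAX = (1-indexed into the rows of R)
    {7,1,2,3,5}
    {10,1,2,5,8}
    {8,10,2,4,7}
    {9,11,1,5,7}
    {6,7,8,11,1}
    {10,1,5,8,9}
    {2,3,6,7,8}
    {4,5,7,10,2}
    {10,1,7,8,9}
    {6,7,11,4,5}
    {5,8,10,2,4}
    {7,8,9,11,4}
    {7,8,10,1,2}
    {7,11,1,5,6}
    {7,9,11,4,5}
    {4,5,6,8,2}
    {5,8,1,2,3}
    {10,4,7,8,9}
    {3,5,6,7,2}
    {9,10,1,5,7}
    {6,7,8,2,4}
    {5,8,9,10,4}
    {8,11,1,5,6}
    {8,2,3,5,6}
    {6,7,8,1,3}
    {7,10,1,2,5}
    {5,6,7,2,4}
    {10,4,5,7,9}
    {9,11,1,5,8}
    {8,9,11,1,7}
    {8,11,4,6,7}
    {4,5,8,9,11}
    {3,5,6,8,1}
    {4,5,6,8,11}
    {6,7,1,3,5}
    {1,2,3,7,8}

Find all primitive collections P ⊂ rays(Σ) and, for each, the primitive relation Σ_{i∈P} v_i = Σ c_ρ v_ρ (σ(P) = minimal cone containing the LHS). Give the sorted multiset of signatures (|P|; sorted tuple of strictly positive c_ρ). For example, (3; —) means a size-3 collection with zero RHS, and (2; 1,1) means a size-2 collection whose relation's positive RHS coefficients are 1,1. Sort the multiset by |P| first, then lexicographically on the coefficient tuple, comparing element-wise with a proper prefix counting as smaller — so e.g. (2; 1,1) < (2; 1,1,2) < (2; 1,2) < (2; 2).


Primitive collections (12):

  • {1,4}:  v_{1} + v_{4} = 0  →  sig = (2; —)
  • {10,11}:  v_{10} + v_{11} = 0  →  sig = (2; —)
  • {2,11}:  v_{2} + v_{11} = v_{6}  →  sig = (2; 1)
  • {6,9}:  v_{6} + v_{9} = v_{5}  →  sig = (2; 1)
  • {6,10}:  v_{6} + v_{10} = v_{2}  →  sig = (2; 1)
  • {2,9}:  v_{2} + v_{9} = v_{5} + v_{10}  →  sig = (2; 1,1)
  • {3,4}:  v_{3} + v_{4} = v_{2} + v_{6}  →  sig = (2; 1,1)
  • {3,9}:  v_{3} + v_{9} = v_{1} + v_{2} + v_{5}  →  sig = (2; 1,1,1)
  • {3,10}:  v_{3} + v_{10} = v_{1} + 2·v_{2}  →  sig = (2; 1,2)
  • {3,11}:  v_{3} + v_{11} = v_{1} + 2·v_{6}  →  sig = (2; 1,2)
  • {1,2,6}:  v_{1} + v_{2} + v_{6} = v_{3}  →  sig = (3; 1)
  • {5,7,8}:  v_{5} + v_{7} + v_{8} = v_{4}  →  sig = (3; 1)

so the primitive-relation signature multiset is
[(2; —), (2; —), (2; 1), (2; 1), (2; 1), (2; 1,1), (2; 1,1), (2; 1,1,1), (2; 1,2), (2; 1,2), (3; 1), (3; 1)]


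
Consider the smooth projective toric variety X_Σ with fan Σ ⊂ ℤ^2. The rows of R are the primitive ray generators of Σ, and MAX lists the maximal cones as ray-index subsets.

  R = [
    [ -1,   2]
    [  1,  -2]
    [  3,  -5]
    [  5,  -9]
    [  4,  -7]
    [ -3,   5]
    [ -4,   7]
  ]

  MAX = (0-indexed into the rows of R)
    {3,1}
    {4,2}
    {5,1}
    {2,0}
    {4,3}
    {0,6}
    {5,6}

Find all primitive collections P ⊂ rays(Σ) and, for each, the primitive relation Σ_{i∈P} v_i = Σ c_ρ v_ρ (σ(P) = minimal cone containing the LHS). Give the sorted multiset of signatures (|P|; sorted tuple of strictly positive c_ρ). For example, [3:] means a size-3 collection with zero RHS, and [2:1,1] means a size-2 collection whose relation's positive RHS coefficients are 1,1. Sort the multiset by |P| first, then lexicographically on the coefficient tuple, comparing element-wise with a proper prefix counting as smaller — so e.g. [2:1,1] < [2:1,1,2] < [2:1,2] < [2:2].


The 14 primitive collections of Σ (r=7, n=2):

  • {0,1}:  v_{0} + v_{1} = 0  ⇒ sig = [2:]
  • {2,5}:  v_{2} + v_{5} = 0  ⇒ sig = [2:]
  • {4,6}:  v_{4} + v_{6} = 0  ⇒ sig = [2:]
  • {0,3}:  v_{0} + v_{3} = v_{4}  ⇒ sig = [2:1]
  • {0,4}:  v_{0} + v_{4} = v_{2}  ⇒ sig = [2:1]
  • {0,5}:  v_{0} + v_{5} = v_{6}  ⇒ sig = [2:1]
  • {1,2}:  v_{1} + v_{2} = v_{4}  ⇒ sig = [2:1]
  • {1,4}:  v_{1} + v_{4} = v_{3}  ⇒ sig = [2:1]
  • {1,6}:  v_{1} + v_{6} = v_{5}  ⇒ sig = [2:1]
  • {2,6}:  v_{2} + v_{6} = v_{0}  ⇒ sig = [2:1]
  • {3,6}:  v_{3} + v_{6} = v_{1}  ⇒ sig = [2:1]
  • {4,5}:  v_{4} + v_{5} = v_{1}  ⇒ sig = [2:1]
  • {2,3}:  v_{2} + v_{3} = 2·v_{4}  ⇒ sig = [2:2]
  • {3,5}:  v_{3} + v_{5} = 2·v_{1}  ⇒ sig = [2:2]

Signatures (|P|; sorted positive RHS coefficients), sorted:
[[2:], [2:], [2:], [2:1], [2:1], [2:1], [2:1], [2:1], [2:1], [2:1], [2:1], [2:1], [2:2], [2:2]]


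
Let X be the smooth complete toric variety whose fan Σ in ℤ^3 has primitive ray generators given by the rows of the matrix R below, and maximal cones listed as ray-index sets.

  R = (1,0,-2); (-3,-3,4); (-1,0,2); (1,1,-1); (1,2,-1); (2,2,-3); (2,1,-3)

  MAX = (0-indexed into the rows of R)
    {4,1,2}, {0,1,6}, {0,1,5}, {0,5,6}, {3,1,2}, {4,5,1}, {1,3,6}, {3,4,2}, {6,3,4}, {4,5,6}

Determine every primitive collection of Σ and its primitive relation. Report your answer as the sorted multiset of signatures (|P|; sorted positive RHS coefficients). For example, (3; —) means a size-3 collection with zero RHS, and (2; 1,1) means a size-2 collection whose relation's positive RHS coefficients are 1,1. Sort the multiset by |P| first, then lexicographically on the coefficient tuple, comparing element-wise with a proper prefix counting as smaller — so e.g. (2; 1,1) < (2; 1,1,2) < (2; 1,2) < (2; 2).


9 minimal non-faces of Δ(Σ) (on 7 rays):

  P={0,2}:  v_{0} + v_{2} = 0 ; sig = (2; —)
  P={0,3}:  v_{0} + v_{3} = v_{6} ; sig = (2; 1)
  P={0,4}:  v_{0} + v_{4} = v_{5} ; sig = (2; 1)
  P={2,5}:  v_{2} + v_{5} = v_{4} ; sig = (2; 1)
  P={2,6}:  v_{2} + v_{6} = v_{3} ; sig = (2; 1)
  P={3,5}:  v_{3} + v_{5} = v_{4} + v_{6} ; sig = (2; 1,1)
  P={1,4,6}:  v_{1} + v_{4} + v_{6} = 0 ; sig = (3; —)
  P={1,3,4}:  v_{1} + v_{3} + v_{4} = v_{2} ; sig = (3; 1)
  P={1,5,6}:  v_{1} + v_{5} + v_{6} = v_{0} ; sig = (3; 1)

so the primitive-relation signature multiset is
{ (2; —),  (2; 1) ×4,  (2; 1,1),  (3; —),  (3; 1) ×2 }


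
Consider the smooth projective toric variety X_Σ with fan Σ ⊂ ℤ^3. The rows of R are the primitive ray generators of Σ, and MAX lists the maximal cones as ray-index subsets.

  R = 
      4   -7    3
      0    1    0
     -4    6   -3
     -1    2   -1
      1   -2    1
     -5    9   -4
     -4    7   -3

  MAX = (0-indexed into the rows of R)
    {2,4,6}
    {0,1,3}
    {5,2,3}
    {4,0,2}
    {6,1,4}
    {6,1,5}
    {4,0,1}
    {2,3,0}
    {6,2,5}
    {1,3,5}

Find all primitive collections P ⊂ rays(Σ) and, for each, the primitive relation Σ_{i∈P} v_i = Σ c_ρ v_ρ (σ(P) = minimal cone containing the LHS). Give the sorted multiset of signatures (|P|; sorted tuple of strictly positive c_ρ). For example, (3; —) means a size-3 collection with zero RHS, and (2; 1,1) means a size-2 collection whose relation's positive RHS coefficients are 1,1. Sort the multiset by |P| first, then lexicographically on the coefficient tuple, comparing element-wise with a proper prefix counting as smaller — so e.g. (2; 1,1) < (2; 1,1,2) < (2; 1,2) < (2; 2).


The 6 primitive collections of Σ (r=7, n=3):

  P={0,6}:  v_{0} + v_{6} = 0  ⟹  sig = (2; —)
  P={3,4}:  v_{3} + v_{4} = 0  ⟹  sig = (2; —)
  P={0,5}:  v_{0} + v_{5} = v_{3}  ⟹  sig = (2; 1)
  P={1,2}:  v_{1} + v_{2} = v_{6}  ⟹  sig = (2; 1)
  P={3,6}:  v_{3} + v_{6} = v_{5}  ⟹  sig = (2; 1)
  P={4,5}:  v_{4} + v_{5} = v_{6}  ⟹  sig = (2; 1)

Hence PRS(X_Σ) =
    |P|=2: 6 collections, coeffs (), (), (1), (1), (1), (1)


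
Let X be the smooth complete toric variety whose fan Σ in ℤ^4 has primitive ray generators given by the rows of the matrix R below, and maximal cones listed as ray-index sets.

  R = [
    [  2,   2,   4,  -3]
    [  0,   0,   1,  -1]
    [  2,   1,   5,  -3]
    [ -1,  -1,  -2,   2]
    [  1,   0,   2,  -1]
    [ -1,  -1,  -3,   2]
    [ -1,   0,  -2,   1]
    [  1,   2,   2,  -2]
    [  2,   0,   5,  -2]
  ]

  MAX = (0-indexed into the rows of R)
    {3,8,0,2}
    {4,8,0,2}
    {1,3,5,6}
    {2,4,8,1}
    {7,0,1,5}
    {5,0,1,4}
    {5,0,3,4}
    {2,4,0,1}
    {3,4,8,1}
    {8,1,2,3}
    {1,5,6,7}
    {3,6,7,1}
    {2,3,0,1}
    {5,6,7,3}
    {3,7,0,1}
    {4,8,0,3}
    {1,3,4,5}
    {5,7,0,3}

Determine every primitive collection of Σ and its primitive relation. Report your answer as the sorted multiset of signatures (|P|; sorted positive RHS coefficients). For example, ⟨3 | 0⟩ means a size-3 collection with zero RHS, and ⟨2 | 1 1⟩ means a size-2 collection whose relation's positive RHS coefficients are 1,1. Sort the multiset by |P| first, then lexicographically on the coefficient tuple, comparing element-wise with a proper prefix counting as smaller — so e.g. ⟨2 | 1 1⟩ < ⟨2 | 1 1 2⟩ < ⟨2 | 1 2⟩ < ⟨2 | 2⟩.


|primitive collections| = 14. Relations:

  • {4,6}:  v_{4} + v_{6} = 0  so sig = ⟨2 | 0⟩
  • {0,6}:  v_{0} + v_{6} = v_{7}  so sig = ⟨2 | 1⟩
  • {2,5}:  v_{2} + v_{5} = v_{4}  so sig = ⟨2 | 1⟩
  • {4,7}:  v_{4} + v_{7} = v_{0}  so sig = ⟨2 | 1⟩
  • {6,8}:  v_{6} + v_{8} = v_{2} + v_{3}  so sig = ⟨2 | 1 1⟩
  • {2,6}:  v_{2} + v_{6} = v_{0} + v_{1} + v_{3}  so sig = ⟨2 | 1 1 1⟩
  • {7,8}:  v_{7} + v_{8} = v_{0} + v_{2} + v_{3}  so sig = ⟨2 | 1 1 1⟩
  • {2,7}:  v_{2} + v_{7} = 2·v_{0} + v_{1} + v_{3}  so sig = ⟨2 | 1 1 2⟩
  • {5,8}:  v_{5} + v_{8} = v_{3} + 2·v_{4}  so sig = ⟨2 | 1 2⟩
  • {2,3,4}:  v_{2} + v_{3} + v_{4} = v_{8}  so sig = ⟨3 | 1⟩
  • {0,1,8}:  v_{0} + v_{1} + v_{8} = 2·v_{2}  so sig = ⟨3 | 2⟩
  • {0,1,3,5}:  v_{0} + v_{1} + v_{3} + v_{5} = 0  so sig = ⟨4 | 0⟩
  • {0,1,3,4}:  v_{0} + v_{1} + v_{3} + v_{4} = v_{2}  so sig = ⟨4 | 1⟩
  • {1,3,5,7}:  v_{1} + v_{3} + v_{5} + v_{7} = v_{6}  so sig = ⟨4 | 1⟩

Hence PRS(X_Σ) =
[⟨2 | 0⟩, ⟨2 | 1⟩, ⟨2 | 1⟩, ⟨2 | 1⟩, ⟨2 | 1 1⟩, ⟨2 | 1 1 1⟩, ⟨2 | 1 1 1⟩, ⟨2 | 1 1 2⟩, ⟨2 | 1 2⟩, ⟨3 | 1⟩, ⟨3 | 2⟩, ⟨4 | 0⟩, ⟨4 | 1⟩, ⟨4 | 1⟩]


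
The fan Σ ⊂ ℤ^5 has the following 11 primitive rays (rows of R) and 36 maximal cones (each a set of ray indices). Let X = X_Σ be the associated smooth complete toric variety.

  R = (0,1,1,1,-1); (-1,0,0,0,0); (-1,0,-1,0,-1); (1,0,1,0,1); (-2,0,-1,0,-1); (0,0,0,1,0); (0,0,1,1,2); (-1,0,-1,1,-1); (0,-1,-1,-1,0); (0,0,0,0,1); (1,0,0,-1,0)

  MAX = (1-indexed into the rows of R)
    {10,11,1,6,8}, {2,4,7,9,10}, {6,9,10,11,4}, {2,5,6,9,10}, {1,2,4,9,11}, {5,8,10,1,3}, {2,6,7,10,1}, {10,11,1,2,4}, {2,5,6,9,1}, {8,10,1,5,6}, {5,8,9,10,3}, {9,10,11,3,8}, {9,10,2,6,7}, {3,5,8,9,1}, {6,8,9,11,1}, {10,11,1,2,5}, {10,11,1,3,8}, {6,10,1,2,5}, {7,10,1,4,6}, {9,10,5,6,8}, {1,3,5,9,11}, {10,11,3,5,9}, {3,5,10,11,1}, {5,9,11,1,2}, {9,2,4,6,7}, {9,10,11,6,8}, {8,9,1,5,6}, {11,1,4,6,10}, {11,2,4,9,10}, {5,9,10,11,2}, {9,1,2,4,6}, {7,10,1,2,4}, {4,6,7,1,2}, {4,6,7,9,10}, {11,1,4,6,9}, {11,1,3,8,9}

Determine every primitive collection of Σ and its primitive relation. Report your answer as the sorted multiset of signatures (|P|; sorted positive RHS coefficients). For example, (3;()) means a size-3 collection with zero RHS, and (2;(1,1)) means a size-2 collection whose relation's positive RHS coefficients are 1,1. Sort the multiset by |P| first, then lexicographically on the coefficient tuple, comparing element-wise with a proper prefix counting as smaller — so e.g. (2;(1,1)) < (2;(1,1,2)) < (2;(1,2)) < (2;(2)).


Primitive collections (16):

  {3,4}:  v_{3} + v_{4} = 0  ⟹  sig = (2;())
  {2,3}:  v_{2} + v_{3} = v_{5}  ⟹  sig = (2;(1))
  {3,6}:  v_{3} + v_{6} = v_{8}  ⟹  sig = (2;(1))
  {4,5}:  v_{4} + v_{5} = v_{2}  ⟹  sig = (2;(1))
  {4,8}:  v_{4} + v_{8} = v_{6}  ⟹  sig = (2;(1))
  {2,8}:  v_{2} + v_{8} = v_{5} + v_{6}  ⟹  sig = (2;(1,1))
  {7,11}:  v_{7} + v_{11} = v_{4} + v_{10}  ⟹  sig = (2;(1,1))
  {3,7}:  v_{3} + v_{7} = v_{2} + v_{6} + v_{10}  ⟹  sig = (2;(1,1,1))
  {5,7}:  v_{5} + v_{7} = 2·v_{2} + v_{6} + v_{10}  ⟹  sig = (2;(1,1,2))
  {7,8}:  v_{7} + v_{8} = v_{2} + 2·v_{6} + v_{10}  ⟹  sig = (2;(1,1,2))
  {1,9,10}:  v_{1} + v_{9} + v_{10} = 0  ⟹  sig = (3;())
  {2,6,11}:  v_{2} + v_{6} + v_{11} = 0  ⟹  sig = (3;())
  {5,6,11}:  v_{5} + v_{6} + v_{11} = v_{3}  ⟹  sig = (3;(1))
  {1,7,9}:  v_{1} + v_{7} + v_{9} = v_{2} + v_{4} + v_{6}  ⟹  sig = (3;(1,1,1))
  {5,8,11}:  v_{5} + v_{8} + v_{11} = 2·v_{3}  ⟹  sig = (3;(2))
  {2,4,6,10}:  v_{2} + v_{4} + v_{6} + v_{10} = v_{7}  ⟹  sig = (4;(1))

Hence PRS(X_Σ) =
    (2;())
    (2;(1))
    (2;(1))
    (2;(1))
    (2;(1))
    (2;(1,1))
    (2;(1,1))
    (2;(1,1,1))
    (2;(1,1,2))
    (2;(1,1,2))
    (3;())
    (3;())
    (3;(1))
    (3;(1,1,1))
    (3;(2))
    (4;(1))


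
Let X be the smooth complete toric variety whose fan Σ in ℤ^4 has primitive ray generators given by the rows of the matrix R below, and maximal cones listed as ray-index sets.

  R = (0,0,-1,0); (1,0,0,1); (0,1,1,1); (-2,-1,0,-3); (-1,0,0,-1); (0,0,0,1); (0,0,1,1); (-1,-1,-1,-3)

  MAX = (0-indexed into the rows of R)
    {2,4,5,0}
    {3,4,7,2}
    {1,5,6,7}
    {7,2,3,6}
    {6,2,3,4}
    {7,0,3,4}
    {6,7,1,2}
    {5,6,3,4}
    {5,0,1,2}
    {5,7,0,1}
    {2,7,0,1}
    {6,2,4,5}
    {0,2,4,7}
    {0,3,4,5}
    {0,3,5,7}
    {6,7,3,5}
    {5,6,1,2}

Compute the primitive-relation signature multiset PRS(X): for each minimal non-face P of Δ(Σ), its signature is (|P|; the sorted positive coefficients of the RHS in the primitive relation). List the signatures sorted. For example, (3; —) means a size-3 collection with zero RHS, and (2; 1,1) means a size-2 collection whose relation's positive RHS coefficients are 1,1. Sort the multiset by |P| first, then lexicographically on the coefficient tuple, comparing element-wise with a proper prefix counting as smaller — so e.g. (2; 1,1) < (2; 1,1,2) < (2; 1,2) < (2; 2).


Δ(Σ) — 8 vertices, 8 min non-faces:

  {1,4}:  v_{1} + v_{4} = 0 ; sig = (2; —)
  {0,6}:  v_{0} + v_{6} = v_{5} ; sig = (2; 1)
  {1,3}:  v_{1} + v_{3} = v_{6} + v_{7} ; sig = (2; 1,1)
  {2,5,7}:  v_{2} + v_{5} + v_{7} = v_{4} ; sig = (3; 1)
  {4,6,7}:  v_{4} + v_{6} + v_{7} = v_{3} ; sig = (3; 1)
  {4,5,7}:  v_{4} + v_{5} + v_{7} = v_{0} + v_{3} ; sig = (3; 1,1)
  {2,3,5}:  v_{2} + v_{3} + v_{5} = 2·v_{4} + v_{6} ; sig = (3; 1,2)
  {0,2,3}:  v_{0} + v_{2} + v_{3} = 2·v_{4} ; sig = (3; 2)

Signatures (|P|; sorted positive RHS coefficients), sorted:
[(2; —), (2; 1), (2; 1,1), (3; 1), (3; 1), (3; 1,1), (3; 1,2), (3; 2)]


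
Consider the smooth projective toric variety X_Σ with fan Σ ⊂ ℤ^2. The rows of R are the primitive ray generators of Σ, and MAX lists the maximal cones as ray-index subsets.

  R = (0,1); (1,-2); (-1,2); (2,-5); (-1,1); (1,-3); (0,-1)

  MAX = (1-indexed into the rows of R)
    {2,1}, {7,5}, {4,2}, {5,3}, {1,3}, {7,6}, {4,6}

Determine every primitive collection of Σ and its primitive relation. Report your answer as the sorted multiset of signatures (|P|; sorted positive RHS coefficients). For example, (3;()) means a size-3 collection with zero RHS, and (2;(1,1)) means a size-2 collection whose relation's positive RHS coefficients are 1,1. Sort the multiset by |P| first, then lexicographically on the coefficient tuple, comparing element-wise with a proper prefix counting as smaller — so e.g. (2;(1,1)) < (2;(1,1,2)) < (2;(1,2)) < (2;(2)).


Δ(Σ) — 7 vertices, 14 min non-faces:

  • {1,7}:  v_{1} + v_{7} = 0  ⇒ sig = (2;())
  • {2,3}:  v_{2} + v_{3} = 0  ⇒ sig = (2;())
  • {1,5}:  v_{1} + v_{5} = v_{3}  ⇒ sig = (2;(1))
  • {1,6}:  v_{1} + v_{6} = v_{2}  ⇒ sig = (2;(1))
  • {2,5}:  v_{2} + v_{5} = v_{7}  ⇒ sig = (2;(1))
  • {2,6}:  v_{2} + v_{6} = v_{4}  ⇒ sig = (2;(1))
  • {2,7}:  v_{2} + v_{7} = v_{6}  ⇒ sig = (2;(1))
  • {3,4}:  v_{3} + v_{4} = v_{6}  ⇒ sig = (2;(1))
  • {3,6}:  v_{3} + v_{6} = v_{7}  ⇒ sig = (2;(1))
  • {3,7}:  v_{3} + v_{7} = v_{5}  ⇒ sig = (2;(1))
  • {4,5}:  v_{4} + v_{5} = v_{6} + v_{7}  ⇒ sig = (2;(1,1))
  • {1,4}:  v_{1} + v_{4} = 2·v_{2}  ⇒ sig = (2;(2))
  • {4,7}:  v_{4} + v_{7} = 2·v_{6}  ⇒ sig = (2;(2))
  • {5,6}:  v_{5} + v_{6} = 2·v_{7}  ⇒ sig = (2;(2))

Sorted signature multiset PRS(X):
    (2;())
    (2;())
    (2;(1))
    (2;(1))
    (2;(1))
    (2;(1))
    (2;(1))
    (2;(1))
    (2;(1))
    (2;(1))
    (2;(1,1))
    (2;(2))
    (2;(2))
    (2;(2))


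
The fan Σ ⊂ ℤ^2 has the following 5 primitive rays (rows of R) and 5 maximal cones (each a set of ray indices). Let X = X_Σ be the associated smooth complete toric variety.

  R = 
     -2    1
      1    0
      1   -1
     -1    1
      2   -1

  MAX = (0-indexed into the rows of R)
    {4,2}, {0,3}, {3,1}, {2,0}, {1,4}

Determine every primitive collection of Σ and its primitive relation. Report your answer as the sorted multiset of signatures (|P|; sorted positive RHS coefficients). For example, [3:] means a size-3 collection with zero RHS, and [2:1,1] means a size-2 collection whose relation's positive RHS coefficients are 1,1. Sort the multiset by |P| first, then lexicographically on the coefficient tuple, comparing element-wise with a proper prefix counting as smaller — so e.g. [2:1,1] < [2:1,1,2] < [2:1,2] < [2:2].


|primitive collections| = 5. Relations:

  • {0,4}:  v_{0} + v_{4} = 0  →  sig = [2:]
  • {2,3}:  v_{2} + v_{3} = 0  →  sig = [2:]
  • {0,1}:  v_{0} + v_{1} = v_{3}  →  sig = [2:1]
  • {1,2}:  v_{1} + v_{2} = v_{4}  →  sig = [2:1]
  • {3,4}:  v_{3} + v_{4} = v_{1}  →  sig = [2:1]

Hence PRS(X_Σ) =
{ [2:] ×2,  [2:1] ×3 }


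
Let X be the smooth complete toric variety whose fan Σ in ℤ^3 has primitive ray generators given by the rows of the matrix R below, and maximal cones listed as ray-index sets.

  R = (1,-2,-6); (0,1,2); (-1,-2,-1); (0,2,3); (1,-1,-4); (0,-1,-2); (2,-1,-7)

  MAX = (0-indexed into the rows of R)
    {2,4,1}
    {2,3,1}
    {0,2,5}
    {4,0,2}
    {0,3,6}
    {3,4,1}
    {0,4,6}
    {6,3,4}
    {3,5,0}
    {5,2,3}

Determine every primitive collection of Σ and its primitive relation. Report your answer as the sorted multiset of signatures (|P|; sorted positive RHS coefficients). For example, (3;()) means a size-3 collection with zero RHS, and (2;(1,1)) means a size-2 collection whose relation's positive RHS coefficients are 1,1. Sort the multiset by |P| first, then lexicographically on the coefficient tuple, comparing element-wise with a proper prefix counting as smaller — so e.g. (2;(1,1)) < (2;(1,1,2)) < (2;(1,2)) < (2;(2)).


9 collections generate NE(X_Σ); each relation:

  P={1,5}:  v_{1} + v_{5} = 0  ⟹  sig = (2;())
  P={0,1}:  v_{0} + v_{1} = v_{4}  ⟹  sig = (2;(1))
  P={4,5}:  v_{4} + v_{5} = v_{0}  ⟹  sig = (2;(1))
  P={2,6}:  v_{2} + v_{6} = v_{0} + v_{5}  ⟹  sig = (2;(1,1))
  P={1,6}:  v_{1} + v_{6} = v_{3} + 2·v_{4}  ⟹  sig = (2;(1,2))
  P={5,6}:  v_{5} + v_{6} = 2·v_{0} + v_{3}  ⟹  sig = (2;(1,2))
  P={0,3,4}:  v_{0} + v_{3} + v_{4} = v_{6}  ⟹  sig = (3;(1))
  P={2,3,4}:  v_{2} + v_{3} + v_{4} = v_{5}  ⟹  sig = (3;(1))
  P={0,2,3}:  v_{0} + v_{2} + v_{3} = 2·v_{5}  ⟹  sig = (3;(2))

Signatures (|P|; sorted positive RHS coefficients), sorted:
    (2;())
    (2;(1))
    (2;(1))
    (2;(1,1))
    (2;(1,2))
    (2;(1,2))
    (3;(1))
    (3;(1))
    (3;(2))


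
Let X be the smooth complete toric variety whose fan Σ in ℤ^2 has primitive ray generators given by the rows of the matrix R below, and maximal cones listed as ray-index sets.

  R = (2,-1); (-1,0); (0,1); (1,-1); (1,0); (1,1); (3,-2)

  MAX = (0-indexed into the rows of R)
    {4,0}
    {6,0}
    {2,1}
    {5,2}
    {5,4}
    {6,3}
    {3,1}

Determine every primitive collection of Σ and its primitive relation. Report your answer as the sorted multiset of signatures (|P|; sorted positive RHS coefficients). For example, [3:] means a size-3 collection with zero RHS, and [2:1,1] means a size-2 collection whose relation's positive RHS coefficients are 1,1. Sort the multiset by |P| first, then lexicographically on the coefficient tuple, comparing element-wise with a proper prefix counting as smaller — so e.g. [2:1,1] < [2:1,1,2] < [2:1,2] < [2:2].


|primitive collections| = 14. Relations:

  • {1,4}:  v_{1} + v_{4} = 0 — sig = [2:]
  • {0,1}:  v_{0} + v_{1} = v_{3} — sig = [2:1]
  • {0,3}:  v_{0} + v_{3} = v_{6} — sig = [2:1]
  • {1,5}:  v_{1} + v_{5} = v_{2} — sig = [2:1]
  • {2,3}:  v_{2} + v_{3} = v_{4} — sig = [2:1]
  • {2,4}:  v_{2} + v_{4} = v_{5} — sig = [2:1]
  • {3,4}:  v_{3} + v_{4} = v_{0} — sig = [2:1]
  • {2,6}:  v_{2} + v_{6} = v_{0} + v_{4} — sig = [2:1,1]
  • {5,6}:  v_{5} + v_{6} = v_{0} + 2·v_{4} — sig = [2:1,2]
  • {0,2}:  v_{0} + v_{2} = 2·v_{4} — sig = [2:2]
  • {1,6}:  v_{1} + v_{6} = 2·v_{3} — sig = [2:2]
  • {3,5}:  v_{3} + v_{5} = 2·v_{4} — sig = [2:2]
  • {4,6}:  v_{4} + v_{6} = 2·v_{0} — sig = [2:2]
  • {0,5}:  v_{0} + v_{5} = 3·v_{4} — sig = [2:3]

so the primitive-relation signature multiset is
{ [2:],  [2:1] ×6,  [2:1,1],  [2:1,2],  [2:2] ×4,  [2:3] }


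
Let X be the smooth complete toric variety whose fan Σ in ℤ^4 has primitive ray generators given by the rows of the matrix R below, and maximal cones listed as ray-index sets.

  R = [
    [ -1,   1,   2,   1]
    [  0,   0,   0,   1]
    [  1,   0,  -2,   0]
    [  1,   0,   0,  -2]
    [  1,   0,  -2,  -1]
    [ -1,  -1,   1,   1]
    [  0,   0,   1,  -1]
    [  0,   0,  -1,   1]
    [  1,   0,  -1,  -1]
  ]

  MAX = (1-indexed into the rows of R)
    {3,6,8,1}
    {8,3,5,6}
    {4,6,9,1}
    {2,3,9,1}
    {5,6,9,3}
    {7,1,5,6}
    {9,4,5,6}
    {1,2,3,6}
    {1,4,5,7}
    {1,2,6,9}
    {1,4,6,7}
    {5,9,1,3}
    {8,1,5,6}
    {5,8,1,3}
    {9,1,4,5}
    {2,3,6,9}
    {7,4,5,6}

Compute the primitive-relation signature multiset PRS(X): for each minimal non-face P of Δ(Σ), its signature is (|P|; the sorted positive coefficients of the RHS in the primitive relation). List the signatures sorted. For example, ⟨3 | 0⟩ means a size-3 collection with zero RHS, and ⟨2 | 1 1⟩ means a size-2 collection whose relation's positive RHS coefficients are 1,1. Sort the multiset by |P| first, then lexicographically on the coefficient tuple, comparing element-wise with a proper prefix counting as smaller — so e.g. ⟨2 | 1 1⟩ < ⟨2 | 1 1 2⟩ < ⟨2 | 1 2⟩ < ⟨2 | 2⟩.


14 collections generate NE(X_Σ); each relation:

  • {7,8}:  v_{7} + v_{8} = 0 ; sig = ⟨2 | 0⟩
  • {2,5}:  v_{2} + v_{5} = v_{3} ; sig = ⟨2 | 1⟩
  • {3,7}:  v_{3} + v_{7} = v_{9} ; sig = ⟨2 | 1⟩
  • {4,8}:  v_{4} + v_{8} = v_{9} ; sig = ⟨2 | 1⟩
  • {7,9}:  v_{7} + v_{9} = v_{4} ; sig = ⟨2 | 1⟩
  • {8,9}:  v_{8} + v_{9} = v_{3} ; sig = ⟨2 | 1⟩
  • {2,7}:  v_{2} + v_{7} = v_{1} + v_{6} + 2·v_{9} ; sig = ⟨2 | 1 1 2⟩
  • {2,8}:  v_{2} + v_{8} = v_{1} + 2·v_{3} + v_{6} ; sig = ⟨2 | 1 1 2⟩
  • {2,4}:  v_{2} + v_{4} = v_{1} + v_{6} + 3·v_{9} ; sig = ⟨2 | 1 1 3⟩
  • {3,4}:  v_{3} + v_{4} = 2·v_{9} ; sig = ⟨2 | 2⟩
  • {1,5,6,9}:  v_{1} + v_{5} + v_{6} + v_{9} = 0 ; sig = ⟨4 | 0⟩
  • {1,3,5,6}:  v_{1} + v_{3} + v_{5} + v_{6} = v_{8} ; sig = ⟨4 | 1⟩
  • {1,3,6,9}:  v_{1} + v_{3} + v_{6} + v_{9} = v_{2} ; sig = ⟨4 | 1⟩
  • {1,4,5,6}:  v_{1} + v_{4} + v_{5} + v_{6} = v_{7} ; sig = ⟨4 | 1⟩

Signatures (|P|; sorted positive RHS coefficients), sorted:
    |P|=2: 10 collections, coeffs (), (1), (1), (1), (1), (1), (1,1,2), (1,1,2), (1,1,3), (2)
    |P|=4: 4 collections, coeffs (), (1), (1), (1)


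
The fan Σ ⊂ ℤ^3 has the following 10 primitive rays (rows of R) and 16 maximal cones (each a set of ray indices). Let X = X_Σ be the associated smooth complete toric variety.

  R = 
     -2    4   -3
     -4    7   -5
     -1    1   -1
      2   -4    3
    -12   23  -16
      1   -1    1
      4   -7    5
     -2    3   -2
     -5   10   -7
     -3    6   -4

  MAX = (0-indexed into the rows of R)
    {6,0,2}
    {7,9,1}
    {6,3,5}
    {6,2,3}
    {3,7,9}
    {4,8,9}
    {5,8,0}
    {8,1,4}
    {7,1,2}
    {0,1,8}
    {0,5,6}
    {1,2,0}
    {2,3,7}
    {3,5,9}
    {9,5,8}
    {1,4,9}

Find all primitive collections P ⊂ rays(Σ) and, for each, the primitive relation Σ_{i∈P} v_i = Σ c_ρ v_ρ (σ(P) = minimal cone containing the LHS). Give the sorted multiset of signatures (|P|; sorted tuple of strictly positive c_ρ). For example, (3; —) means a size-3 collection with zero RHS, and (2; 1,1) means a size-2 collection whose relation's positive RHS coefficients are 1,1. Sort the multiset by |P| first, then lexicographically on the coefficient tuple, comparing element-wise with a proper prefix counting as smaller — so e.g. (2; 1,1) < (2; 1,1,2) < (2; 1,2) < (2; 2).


Σ has 22 primitive collections:

  • {0,3}:  v_{0} + v_{3} = 0  so sig = (2; —)
  • {1,6}:  v_{1} + v_{6} = 0  so sig = (2; —)
  • {2,5}:  v_{2} + v_{5} = 0  so sig = (2; —)
  • {0,7}:  v_{0} + v_{7} = v_{1}  so sig = (2; 1)
  • {0,9}:  v_{0} + v_{9} = v_{8}  so sig = (2; 1)
  • {1,3}:  v_{1} + v_{3} = v_{7}  so sig = (2; 1)
  • {1,5}:  v_{1} + v_{5} = v_{9}  so sig = (2; 1)
  • {2,9}:  v_{2} + v_{9} = v_{1}  so sig = (2; 1)
  • {3,8}:  v_{3} + v_{8} = v_{9}  so sig = (2; 1)
  • {6,7}:  v_{6} + v_{7} = v_{3}  so sig = (2; 1)
  • {6,9}:  v_{6} + v_{9} = v_{5}  so sig = (2; 1)
  • {2,8}:  v_{2} + v_{8} = v_{0} + v_{1}  so sig = (2; 1,1)
  • {4,6}:  v_{4} + v_{6} = v_{8} + v_{9}  so sig = (2; 1,1)
  • {5,7}:  v_{5} + v_{7} = v_{3} + v_{9}  so sig = (2; 1,1)
  • {6,8}:  v_{6} + v_{8} = v_{0} + v_{5}  so sig = (2; 1,1)
  • {7,8}:  v_{7} + v_{8} = v_{1} + v_{9}  so sig = (2; 1,1)
  • {0,4}:  v_{0} + v_{4} = v_{1} + 2·v_{8}  so sig = (2; 1,2)
  • {2,4}:  v_{2} + v_{4} = 2·v_{1} + v_{8}  so sig = (2; 1,2)
  • {3,4}:  v_{3} + v_{4} = v_{1} + 2·v_{9}  so sig = (2; 1,2)
  • {4,5}:  v_{4} + v_{5} = v_{8} + 2·v_{9}  so sig = (2; 1,2)
  • {4,7}:  v_{4} + v_{7} = 2·v_{1} + 2·v_{9}  so sig = (2; 2,2)
  • {1,8,9}:  v_{1} + v_{8} + v_{9} = v_{4}  so sig = (3; 1)

Hence PRS(X_Σ) =
    (2; —)
    (2; —)
    (2; —)
    (2; 1)
    (2; 1)
    (2; 1)
    (2; 1)
    (2; 1)
    (2; 1)
    (2; 1)
    (2; 1)
    (2; 1,1)
    (2; 1,1)
    (2; 1,1)
    (2; 1,1)
    (2; 1,1)
    (2; 1,2)
    (2; 1,2)
    (2; 1,2)
    (2; 1,2)
    (2; 2,2)
    (3; 1)


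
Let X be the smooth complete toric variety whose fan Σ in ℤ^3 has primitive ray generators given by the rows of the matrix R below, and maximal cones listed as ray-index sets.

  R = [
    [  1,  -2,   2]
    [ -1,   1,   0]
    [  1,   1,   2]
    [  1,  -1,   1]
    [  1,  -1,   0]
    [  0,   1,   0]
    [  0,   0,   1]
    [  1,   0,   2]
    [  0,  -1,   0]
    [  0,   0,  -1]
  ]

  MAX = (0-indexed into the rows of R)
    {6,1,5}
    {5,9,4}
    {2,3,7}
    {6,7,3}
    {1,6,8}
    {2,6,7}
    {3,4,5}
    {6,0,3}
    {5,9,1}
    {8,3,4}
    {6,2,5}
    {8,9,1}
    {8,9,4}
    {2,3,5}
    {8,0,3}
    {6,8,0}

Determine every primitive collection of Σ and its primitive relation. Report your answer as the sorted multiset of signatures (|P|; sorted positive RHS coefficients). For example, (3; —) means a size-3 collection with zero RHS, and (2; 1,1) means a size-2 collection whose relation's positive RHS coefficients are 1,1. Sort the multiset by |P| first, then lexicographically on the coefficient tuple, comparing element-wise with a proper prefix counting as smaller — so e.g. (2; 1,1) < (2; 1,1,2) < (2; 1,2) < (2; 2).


|primitive collections| = 24. Relations:

  {1,4}:  v_{1} + v_{4} = 0 — sig = (2; —)
  {5,8}:  v_{5} + v_{8} = 0 — sig = (2; —)
  {6,9}:  v_{6} + v_{9} = 0 — sig = (2; —)
  {1,3}:  v_{1} + v_{3} = v_{6} — sig = (2; 1)
  {2,8}:  v_{2} + v_{8} = v_{7} — sig = (2; 1)
  {3,9}:  v_{3} + v_{9} = v_{4} — sig = (2; 1)
  {4,6}:  v_{4} + v_{6} = v_{3} — sig = (2; 1)
  {5,7}:  v_{5} + v_{7} = v_{2} — sig = (2; 1)
  {0,5}:  v_{0} + v_{5} = v_{3} + v_{6} — sig = (2; 1,1)
  {0,9}:  v_{0} + v_{9} = v_{3} + v_{8} — sig = (2; 1,1)
  {7,8}:  v_{7} + v_{8} = v_{3} + v_{6} — sig = (2; 1,1)
  {7,9}:  v_{7} + v_{9} = v_{3} + v_{5} — sig = (2; 1,1)
  {0,2}:  v_{0} + v_{2} = v_{3} + v_{6} + v_{7} — sig = (2; 1,1,1)
  {0,1}:  v_{0} + v_{1} = 2·v_{6} + v_{8} — sig = (2; 1,2)
  {0,4}:  v_{0} + v_{4} = 2·v_{3} + v_{8} — sig = (2; 1,2)
  {1,7}:  v_{1} + v_{7} = v_{5} + 2·v_{6} — sig = (2; 1,2)
  {2,9}:  v_{2} + v_{9} = v_{3} + 2·v_{5} — sig = (2; 1,2)
  {4,7}:  v_{4} + v_{7} = 2·v_{3} + v_{5} — sig = (2; 1,2)
  {0,7}:  v_{0} + v_{7} = 2·v_{3} + 2·v_{6} — sig = (2; 2,2)
  {1,2}:  v_{1} + v_{2} = 2·v_{5} + 2·v_{6} — sig = (2; 2,2)
  {2,4}:  v_{2} + v_{4} = 2·v_{3} + 2·v_{5} — sig = (2; 2,2)
  {3,5,6}:  v_{3} + v_{5} + v_{6} = v_{7} — sig = (3; 1)
  {3,6,8}:  v_{3} + v_{6} + v_{8} = v_{0} — sig = (3; 1)
  {2,3,6}:  v_{2} + v_{3} + v_{6} = 2·v_{7} — sig = (3; 2)

so the primitive-relation signature multiset is
    (2; —)
    (2; —)
    (2; —)
    (2; 1)
    (2; 1)
    (2; 1)
    (2; 1)
    (2; 1)
    (2; 1,1)
    (2; 1,1)
    (2; 1,1)
    (2; 1,1)
    (2; 1,1,1)
    (2; 1,2)
    (2; 1,2)
    (2; 1,2)
    (2; 1,2)
    (2; 1,2)
    (2; 2,2)
    (2; 2,2)
    (2; 2,2)
    (3; 1)
    (3; 1)
    (3; 2)


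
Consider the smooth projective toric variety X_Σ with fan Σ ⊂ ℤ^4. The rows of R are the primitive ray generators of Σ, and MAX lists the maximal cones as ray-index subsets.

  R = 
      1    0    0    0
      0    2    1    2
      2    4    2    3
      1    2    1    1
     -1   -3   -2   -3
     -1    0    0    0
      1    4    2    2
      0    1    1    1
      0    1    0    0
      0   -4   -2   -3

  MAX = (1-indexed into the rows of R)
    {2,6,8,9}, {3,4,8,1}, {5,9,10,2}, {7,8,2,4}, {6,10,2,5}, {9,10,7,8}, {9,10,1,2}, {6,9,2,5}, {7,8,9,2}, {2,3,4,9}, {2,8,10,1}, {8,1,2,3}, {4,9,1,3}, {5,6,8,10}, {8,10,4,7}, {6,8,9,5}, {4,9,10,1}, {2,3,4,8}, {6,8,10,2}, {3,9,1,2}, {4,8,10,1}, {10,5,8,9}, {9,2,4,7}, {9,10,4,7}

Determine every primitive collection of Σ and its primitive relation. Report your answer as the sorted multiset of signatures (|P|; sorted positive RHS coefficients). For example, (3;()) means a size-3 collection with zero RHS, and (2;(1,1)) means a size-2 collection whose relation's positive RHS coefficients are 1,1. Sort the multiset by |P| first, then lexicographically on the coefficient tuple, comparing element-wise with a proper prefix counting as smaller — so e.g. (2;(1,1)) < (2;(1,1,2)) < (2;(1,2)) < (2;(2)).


Δ(Σ) — 10 vertices, 20 min non-faces:

  • {1,6}:  v_{1} + v_{6} = 0  ⇒ sig = (2;())
  • {1,5}:  v_{1} + v_{5} = v_{9} + v_{10}  ⇒ sig = (2;(1,1))
  • {3,5}:  v_{3} + v_{5} = v_{1} + v_{9}  ⇒ sig = (2;(1,1))
  • {3,6}:  v_{3} + v_{6} = v_{2} + v_{4}  ⇒ sig = (2;(1,1))
  • {4,6}:  v_{4} + v_{6} = v_{8} + v_{9}  ⇒ sig = (2;(1,1))
  • {4,5}:  v_{4} + v_{5} = v_{8} + 2·v_{9} + v_{10}  ⇒ sig = (2;(1,1,2))
  • {5,7}:  v_{5} + v_{7} = 2·v_{8} + 3·v_{9} + v_{10}  ⇒ sig = (2;(1,2,3))
  • {3,7}:  v_{3} + v_{7} = v_{2} + 3·v_{4}  ⇒ sig = (2;(1,3))
  • {1,7}:  v_{1} + v_{7} = 2·v_{4}  ⇒ sig = (2;(2))
  • {3,10}:  v_{3} + v_{10} = 2·v_{1}  ⇒ sig = (2;(2))
  • {6,7}:  v_{6} + v_{7} = 2·v_{8} + 2·v_{9}  ⇒ sig = (2;(2,2))
  • {1,2,4}:  v_{1} + v_{2} + v_{4} = v_{3}  ⇒ sig = (3;(1))
  • {1,8,9}:  v_{1} + v_{8} + v_{9} = v_{4}  ⇒ sig = (3;(1))
  • {2,4,10}:  v_{2} + v_{4} + v_{10} = v_{1}  ⇒ sig = (3;(1))
  • {2,5,8}:  v_{2} + v_{5} + v_{8} = v_{6}  ⇒ sig = (3;(1))
  • {2,7,10}:  v_{2} + v_{7} + v_{10} = v_{4}  ⇒ sig = (3;(1))
  • {4,8,9}:  v_{4} + v_{8} + v_{9} = v_{7}  ⇒ sig = (3;(1))
  • {6,9,10}:  v_{6} + v_{9} + v_{10} = v_{5}  ⇒ sig = (3;(1))
  • {3,8,9}:  v_{3} + v_{8} + v_{9} = v_{2} + 2·v_{4}  ⇒ sig = (3;(1,2))
  • {2,8,9,10}:  v_{2} + v_{8} + v_{9} + v_{10} = 0  ⇒ sig = (4;())

so the primitive-relation signature multiset is
    (2;())
    (2;(1,1))
    (2;(1,1))
    (2;(1,1))
    (2;(1,1))
    (2;(1,1,2))
    (2;(1,2,3))
    (2;(1,3))
    (2;(2))
    (2;(2))
    (2;(2,2))
    (3;(1))
    (3;(1))
    (3;(1))
    (3;(1))
    (3;(1))
    (3;(1))
    (3;(1))
    (3;(1,2))
    (4;())


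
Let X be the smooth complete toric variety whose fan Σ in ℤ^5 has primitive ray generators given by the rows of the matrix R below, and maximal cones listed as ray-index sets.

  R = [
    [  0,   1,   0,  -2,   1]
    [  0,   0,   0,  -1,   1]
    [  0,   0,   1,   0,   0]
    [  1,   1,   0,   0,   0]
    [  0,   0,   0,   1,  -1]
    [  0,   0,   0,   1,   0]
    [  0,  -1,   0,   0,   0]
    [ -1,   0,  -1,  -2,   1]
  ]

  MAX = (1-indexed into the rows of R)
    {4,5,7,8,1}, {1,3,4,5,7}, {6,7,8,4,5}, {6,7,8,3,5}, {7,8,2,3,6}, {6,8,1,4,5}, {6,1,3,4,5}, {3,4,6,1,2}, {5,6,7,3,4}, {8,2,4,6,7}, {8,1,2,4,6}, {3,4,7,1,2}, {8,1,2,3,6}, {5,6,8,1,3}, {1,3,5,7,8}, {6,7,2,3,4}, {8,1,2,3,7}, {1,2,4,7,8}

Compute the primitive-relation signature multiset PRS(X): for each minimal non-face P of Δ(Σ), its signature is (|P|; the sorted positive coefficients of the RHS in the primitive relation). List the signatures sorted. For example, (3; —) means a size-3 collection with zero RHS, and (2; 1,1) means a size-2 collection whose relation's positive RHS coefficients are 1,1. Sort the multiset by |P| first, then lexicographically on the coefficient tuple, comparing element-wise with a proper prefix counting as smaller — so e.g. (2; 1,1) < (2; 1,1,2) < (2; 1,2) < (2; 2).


Minimal non-faces — 3 found among 8 rays, 18 max cones:

  P={2,5}:  v_{2} + v_{5} = 0  so sig = (2; —)
  P={1,6,7}:  v_{1} + v_{6} + v_{7} = v_{2}  so sig = (3; 1)
  P={3,4,8}:  v_{3} + v_{4} + v_{8} = v_{1}  so sig = (3; 1)

Signatures (|P|; sorted positive RHS coefficients), sorted:
[(2; —), (3; 1), (3; 1)]


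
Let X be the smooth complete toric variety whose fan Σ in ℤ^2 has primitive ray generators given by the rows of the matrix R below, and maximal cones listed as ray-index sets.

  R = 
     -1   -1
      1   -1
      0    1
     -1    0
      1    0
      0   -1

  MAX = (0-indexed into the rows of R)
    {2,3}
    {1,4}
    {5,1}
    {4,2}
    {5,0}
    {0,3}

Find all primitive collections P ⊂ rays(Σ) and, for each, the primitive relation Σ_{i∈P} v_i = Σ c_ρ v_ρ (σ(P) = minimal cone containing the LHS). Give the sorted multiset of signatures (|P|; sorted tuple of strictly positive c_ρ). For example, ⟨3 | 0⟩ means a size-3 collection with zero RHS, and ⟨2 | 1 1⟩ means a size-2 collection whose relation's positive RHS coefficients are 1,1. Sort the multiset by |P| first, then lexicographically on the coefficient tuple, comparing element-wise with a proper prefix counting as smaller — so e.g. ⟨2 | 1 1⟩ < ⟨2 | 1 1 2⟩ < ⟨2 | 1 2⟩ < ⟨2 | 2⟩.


|primitive collections| = 9. Relations:

  P={2,5}:  v_{2} + v_{5} = 0  →  sig = ⟨2 | 0⟩
  P={3,4}:  v_{3} + v_{4} = 0  →  sig = ⟨2 | 0⟩
  P={0,2}:  v_{0} + v_{2} = v_{3}  →  sig = ⟨2 | 1⟩
  P={0,4}:  v_{0} + v_{4} = v_{5}  →  sig = ⟨2 | 1⟩
  P={1,2}:  v_{1} + v_{2} = v_{4}  →  sig = ⟨2 | 1⟩
  P={1,3}:  v_{1} + v_{3} = v_{5}  →  sig = ⟨2 | 1⟩
  P={3,5}:  v_{3} + v_{5} = v_{0}  →  sig = ⟨2 | 1⟩
  P={4,5}:  v_{4} + v_{5} = v_{1}  →  sig = ⟨2 | 1⟩
  P={0,1}:  v_{0} + v_{1} = 2·v_{5}  →  sig = ⟨2 | 2⟩

so the primitive-relation signature multiset is
[⟨2 | 0⟩, ⟨2 | 0⟩, ⟨2 | 1⟩, ⟨2 | 1⟩, ⟨2 | 1⟩, ⟨2 | 1⟩, ⟨2 | 1⟩, ⟨2 | 1⟩, ⟨2 | 2⟩]


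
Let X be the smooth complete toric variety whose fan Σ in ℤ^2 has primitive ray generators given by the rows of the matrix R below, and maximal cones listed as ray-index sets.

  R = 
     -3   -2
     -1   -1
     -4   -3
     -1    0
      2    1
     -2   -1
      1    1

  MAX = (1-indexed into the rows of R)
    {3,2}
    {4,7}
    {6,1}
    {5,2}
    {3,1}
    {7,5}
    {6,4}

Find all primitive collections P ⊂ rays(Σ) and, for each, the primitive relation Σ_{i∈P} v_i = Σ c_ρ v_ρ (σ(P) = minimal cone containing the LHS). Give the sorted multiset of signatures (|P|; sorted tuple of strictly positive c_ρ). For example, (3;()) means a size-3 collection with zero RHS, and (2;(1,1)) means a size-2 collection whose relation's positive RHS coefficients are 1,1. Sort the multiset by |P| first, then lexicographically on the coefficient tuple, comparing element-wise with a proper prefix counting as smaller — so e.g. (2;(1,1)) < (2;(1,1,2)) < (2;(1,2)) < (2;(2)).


Σ has 14 primitive collections:

  • {2,7}:  v_{2} + v_{7} = 0  →  sig = (2;())
  • {5,6}:  v_{5} + v_{6} = 0  →  sig = (2;())
  • {1,2}:  v_{1} + v_{2} = v_{3}  →  sig = (2;(1))
  • {1,5}:  v_{1} + v_{5} = v_{2}  →  sig = (2;(1))
  • {1,7}:  v_{1} + v_{7} = v_{6}  →  sig = (2;(1))
  • {2,4}:  v_{2} + v_{4} = v_{6}  →  sig = (2;(1))
  • {2,6}:  v_{2} + v_{6} = v_{1}  →  sig = (2;(1))
  • {3,7}:  v_{3} + v_{7} = v_{1}  →  sig = (2;(1))
  • {4,5}:  v_{4} + v_{5} = v_{7}  →  sig = (2;(1))
  • {6,7}:  v_{6} + v_{7} = v_{4}  →  sig = (2;(1))
  • {3,4}:  v_{3} + v_{4} = v_{1} + v_{6}  →  sig = (2;(1,1))
  • {1,4}:  v_{1} + v_{4} = 2·v_{6}  →  sig = (2;(2))
  • {3,5}:  v_{3} + v_{5} = 2·v_{2}  →  sig = (2;(2))
  • {3,6}:  v_{3} + v_{6} = 2·v_{1}  →  sig = (2;(2))

Signatures (|P|; sorted positive RHS coefficients), sorted:
{ (2;()) ×2,  (2;(1)) ×8,  (2;(1,1)),  (2;(2)) ×3 }


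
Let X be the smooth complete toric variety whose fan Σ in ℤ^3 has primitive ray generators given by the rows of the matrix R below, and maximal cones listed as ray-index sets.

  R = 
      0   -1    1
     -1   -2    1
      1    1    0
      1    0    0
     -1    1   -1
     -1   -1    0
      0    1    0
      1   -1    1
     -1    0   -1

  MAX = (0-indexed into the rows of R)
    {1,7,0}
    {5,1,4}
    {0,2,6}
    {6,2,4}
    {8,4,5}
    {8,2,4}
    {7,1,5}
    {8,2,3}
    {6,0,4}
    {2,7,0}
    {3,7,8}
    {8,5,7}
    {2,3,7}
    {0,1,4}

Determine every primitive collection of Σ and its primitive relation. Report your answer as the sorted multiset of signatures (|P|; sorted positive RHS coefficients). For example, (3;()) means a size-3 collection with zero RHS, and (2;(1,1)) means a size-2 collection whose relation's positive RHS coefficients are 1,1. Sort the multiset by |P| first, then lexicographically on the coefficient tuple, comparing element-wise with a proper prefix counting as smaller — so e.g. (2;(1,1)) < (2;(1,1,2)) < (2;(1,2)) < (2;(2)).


Σ has 17 primitive collections:

  {2,5}:  v_{2} + v_{5} = 0  ⇒ sig = (2;())
  {4,7}:  v_{4} + v_{7} = 0  ⇒ sig = (2;())
  {0,3}:  v_{0} + v_{3} = v_{7}  ⇒ sig = (2;(1))
  {0,5}:  v_{0} + v_{5} = v_{1}  ⇒ sig = (2;(1))
  {0,8}:  v_{0} + v_{8} = v_{5}  ⇒ sig = (2;(1))
  {1,2}:  v_{1} + v_{2} = v_{0}  ⇒ sig = (2;(1))
  {3,6}:  v_{3} + v_{6} = v_{2}  ⇒ sig = (2;(1))
  {6,8}:  v_{6} + v_{8} = v_{4}  ⇒ sig = (2;(1))
  {1,3}:  v_{1} + v_{3} = v_{5} + v_{7}  ⇒ sig = (2;(1,1))
  {3,4}:  v_{3} + v_{4} = v_{2} + v_{8}  ⇒ sig = (2;(1,1))
  {3,5}:  v_{3} + v_{5} = v_{7} + v_{8}  ⇒ sig = (2;(1,1))
  {5,6}:  v_{5} + v_{6} = v_{0} + v_{4}  ⇒ sig = (2;(1,1))
  {6,7}:  v_{6} + v_{7} = v_{0} + v_{2}  ⇒ sig = (2;(1,1))
  {1,6}:  v_{1} + v_{6} = 2·v_{0} + v_{4}  ⇒ sig = (2;(1,2))
  {1,8}:  v_{1} + v_{8} = 2·v_{5}  ⇒ sig = (2;(2))
  {0,2,4}:  v_{0} + v_{2} + v_{4} = v_{6}  ⇒ sig = (3;(1))
  {2,7,8}:  v_{2} + v_{7} + v_{8} = v_{3}  ⇒ sig = (3;(1))

Hence PRS(X_Σ) =
    (2;())
    (2;())
    (2;(1))
    (2;(1))
    (2;(1))
    (2;(1))
    (2;(1))
    (2;(1))
    (2;(1,1))
    (2;(1,1))
    (2;(1,1))
    (2;(1,1))
    (2;(1,1))
    (2;(1,2))
    (2;(2))
    (3;(1))
    (3;(1))


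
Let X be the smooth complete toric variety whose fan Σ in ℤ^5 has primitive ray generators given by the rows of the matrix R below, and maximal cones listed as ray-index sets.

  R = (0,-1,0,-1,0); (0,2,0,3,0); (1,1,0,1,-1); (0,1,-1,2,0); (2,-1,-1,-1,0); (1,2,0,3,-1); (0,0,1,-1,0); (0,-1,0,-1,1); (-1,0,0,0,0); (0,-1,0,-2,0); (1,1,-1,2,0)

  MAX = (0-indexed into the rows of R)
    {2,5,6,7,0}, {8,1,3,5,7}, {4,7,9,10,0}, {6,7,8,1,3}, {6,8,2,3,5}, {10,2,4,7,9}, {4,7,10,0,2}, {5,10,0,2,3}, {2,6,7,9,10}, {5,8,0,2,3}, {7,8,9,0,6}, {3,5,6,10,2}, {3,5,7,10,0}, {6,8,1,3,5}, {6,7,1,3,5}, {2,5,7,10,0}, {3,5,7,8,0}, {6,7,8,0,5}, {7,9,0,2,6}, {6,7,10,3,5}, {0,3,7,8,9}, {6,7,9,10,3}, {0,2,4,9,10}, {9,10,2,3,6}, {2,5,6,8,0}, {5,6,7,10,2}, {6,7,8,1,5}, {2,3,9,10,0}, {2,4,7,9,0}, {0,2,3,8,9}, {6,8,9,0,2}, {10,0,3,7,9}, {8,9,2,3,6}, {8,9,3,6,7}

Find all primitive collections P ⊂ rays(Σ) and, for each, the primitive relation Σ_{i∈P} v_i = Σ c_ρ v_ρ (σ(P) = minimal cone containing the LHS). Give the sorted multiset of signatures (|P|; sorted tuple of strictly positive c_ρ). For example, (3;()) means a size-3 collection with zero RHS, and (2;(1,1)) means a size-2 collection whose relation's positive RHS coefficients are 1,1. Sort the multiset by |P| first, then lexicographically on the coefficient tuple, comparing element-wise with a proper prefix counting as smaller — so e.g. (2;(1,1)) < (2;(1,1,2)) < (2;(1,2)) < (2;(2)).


Minimal non-faces — 17 found among 11 rays, 34 max cones:

  P={5,9}:  v_{5} + v_{9} = v_{2} — sig = (2;(1))
  P={8,10}:  v_{8} + v_{10} = v_{3} — sig = (2;(1))
  P={1,9}:  v_{1} + v_{9} = v_{3} + v_{6} — sig = (2;(1,1))
  P={0,1}:  v_{0} + v_{1} = v_{5} + v_{7} + v_{8} — sig = (2;(1,1,1))
  P={1,2}:  v_{1} + v_{2} = v_{3} + v_{5} + v_{6} — sig = (2;(1,1,1))
  P={1,4}:  v_{1} + v_{4} = v_{2} + v_{7} + v_{10} — sig = (2;(1,1,1))
  P={4,8}:  v_{4} + v_{8} = v_{0} + v_{9} + v_{10} — sig = (2;(1,1,1))
  P={1,10}:  v_{1} + v_{10} = 2·v_{3} + v_{5} + v_{6} + v_{7} — sig = (2;(1,1,1,2))
  P={4,5}:  v_{4} + v_{5} = v_{0} + 2·v_{2} + v_{7} + v_{10} — sig = (2;(1,1,1,2))
  P={3,4}:  v_{3} + v_{4} = v_{0} + v_{9} + 2·v_{10} — sig = (2;(1,1,2))
  P={4,6}:  v_{4} + v_{6} = 2·v_{2} + 2·v_{7} + v_{9} — sig = (2;(1,2,2))
  P={0,3,6}:  v_{0} + v_{3} + v_{6} = 0 — sig = (3;())
  P={2,7,8}:  v_{2} + v_{7} + v_{8} = 0 — sig = (3;())
  P={2,3,7}:  v_{2} + v_{3} + v_{7} = v_{10} — sig = (3;(1))
  P={0,6,10}:  v_{0} + v_{6} + v_{10} = v_{2} + v_{7} — sig = (3;(1,1))
  P={0,2,7,9,10}:  v_{0} + v_{2} + v_{7} + v_{9} + v_{10} = v_{4} — sig = (5;(1))
  P={3,5,6,7,8}:  v_{3} + v_{5} + v_{6} + v_{7} + v_{8} = v_{1} — sig = (5;(1))

Hence PRS(X_Σ) =
    (2;(1))
    (2;(1))
    (2;(1,1))
    (2;(1,1,1))
    (2;(1,1,1))
    (2;(1,1,1))
    (2;(1,1,1))
    (2;(1,1,1,2))
    (2;(1,1,1,2))
    (2;(1,1,2))
    (2;(1,2,2))
    (3;())
    (3;())
    (3;(1))
    (3;(1,1))
    (5;(1))
    (5;(1))
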